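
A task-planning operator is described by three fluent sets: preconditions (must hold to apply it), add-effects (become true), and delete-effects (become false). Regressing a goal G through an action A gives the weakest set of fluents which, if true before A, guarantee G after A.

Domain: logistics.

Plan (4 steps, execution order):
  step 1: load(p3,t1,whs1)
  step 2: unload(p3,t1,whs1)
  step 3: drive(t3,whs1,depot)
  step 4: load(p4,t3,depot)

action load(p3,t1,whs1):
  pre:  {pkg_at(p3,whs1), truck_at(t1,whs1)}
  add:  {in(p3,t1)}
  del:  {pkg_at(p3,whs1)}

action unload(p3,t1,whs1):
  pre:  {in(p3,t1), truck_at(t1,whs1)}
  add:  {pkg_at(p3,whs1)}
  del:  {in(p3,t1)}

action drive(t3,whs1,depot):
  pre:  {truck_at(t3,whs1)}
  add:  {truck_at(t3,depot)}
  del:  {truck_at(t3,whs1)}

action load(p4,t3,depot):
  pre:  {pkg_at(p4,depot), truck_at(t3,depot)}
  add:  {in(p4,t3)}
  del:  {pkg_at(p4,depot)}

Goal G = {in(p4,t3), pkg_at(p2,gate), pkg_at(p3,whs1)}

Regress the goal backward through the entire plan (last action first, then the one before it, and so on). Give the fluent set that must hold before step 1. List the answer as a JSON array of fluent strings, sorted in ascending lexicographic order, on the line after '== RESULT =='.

Work backward from the goal:
  through step 4 (load(p4,t3,depot)): drop {in(p4,t3)}, keep {pkg_at(p2,gate), pkg_at(p3,whs1)}, require {pkg_at(p4,depot), truck_at(t3,depot)}
    → {pkg_at(p2,gate), pkg_at(p3,whs1), pkg_at(p4,depot), truck_at(t3,depot)}
  through step 3 (drive(t3,whs1,depot)): drop {truck_at(t3,depot)}, keep {pkg_at(p2,gate), pkg_at(p3,whs1), pkg_at(p4,depot)}, require {truck_at(t3,whs1)}
    → {pkg_at(p2,gate), pkg_at(p3,whs1), pkg_at(p4,depot), truck_at(t3,whs1)}
  through step 2 (unload(p3,t1,whs1)): drop {pkg_at(p3,whs1)}, keep {pkg_at(p2,gate), pkg_at(p4,depot), truck_at(t3,whs1)}, require {in(p3,t1), truck_at(t1,whs1)}
    → {in(p3,t1), pkg_at(p2,gate), pkg_at(p4,depot), truck_at(t1,whs1), truck_at(t3,whs1)}
  through step 1 (load(p3,t1,whs1)): drop {in(p3,t1)}, keep {pkg_at(p2,gate), pkg_at(p4,depot), truck_at(t1,whs1), truck_at(t3,whs1)}, require {pkg_at(p3,whs1), truck_at(t1,whs1)}
    → {pkg_at(p2,gate), pkg_at(p3,whs1), pkg_at(p4,depot), truck_at(t1,whs1), truck_at(t3,whs1)}

== RESULT ==
["pkg_at(p2,gate)", "pkg_at(p3,whs1)", "pkg_at(p4,depot)", "truck_at(t1,whs1)", "truck_at(t3,whs1)"]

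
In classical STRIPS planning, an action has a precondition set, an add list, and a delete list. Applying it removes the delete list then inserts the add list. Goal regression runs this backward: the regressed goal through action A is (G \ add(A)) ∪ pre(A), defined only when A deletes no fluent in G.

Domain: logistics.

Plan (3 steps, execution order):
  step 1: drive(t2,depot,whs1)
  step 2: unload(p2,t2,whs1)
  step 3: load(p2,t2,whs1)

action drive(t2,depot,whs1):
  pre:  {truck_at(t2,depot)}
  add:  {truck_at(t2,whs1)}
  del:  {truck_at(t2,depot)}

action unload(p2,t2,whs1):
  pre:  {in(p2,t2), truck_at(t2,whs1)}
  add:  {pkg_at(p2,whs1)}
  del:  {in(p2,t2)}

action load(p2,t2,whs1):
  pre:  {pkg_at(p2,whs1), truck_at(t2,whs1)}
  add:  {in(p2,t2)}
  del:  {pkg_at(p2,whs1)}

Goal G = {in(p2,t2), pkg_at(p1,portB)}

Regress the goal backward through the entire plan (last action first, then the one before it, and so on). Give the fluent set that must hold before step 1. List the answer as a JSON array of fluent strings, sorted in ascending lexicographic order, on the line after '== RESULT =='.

Regress step by step:
  through step 3 (load(p2,t2,whs1)): drop {in(p2,t2)}, keep {pkg_at(p1,portB)}, require {pkg_at(p2,whs1), truck_at(t2,whs1)}
    → {pkg_at(p1,portB), pkg_at(p2,whs1), truck_at(t2,whs1)}
  through step 2 (unload(p2,t2,whs1)): drop {pkg_at(p2,whs1)}, keep {pkg_at(p1,portB), truck_at(t2,whs1)}, require {in(p2,t2), truck_at(t2,whs1)}
    → {in(p2,t2), pkg_at(p1,portB), truck_at(t2,whs1)}
  through step 1 (drive(t2,depot,whs1)): drop {truck_at(t2,whs1)}, keep {in(p2,t2), pkg_at(p1,portB)}, require {truck_at(t2,depot)}
    → {in(p2,t2), pkg_at(p1,portB), truck_at(t2,depot)}

== RESULT ==
["in(p2,t2)", "pkg_at(p1,portB)", "truck_at(t2,depot)"]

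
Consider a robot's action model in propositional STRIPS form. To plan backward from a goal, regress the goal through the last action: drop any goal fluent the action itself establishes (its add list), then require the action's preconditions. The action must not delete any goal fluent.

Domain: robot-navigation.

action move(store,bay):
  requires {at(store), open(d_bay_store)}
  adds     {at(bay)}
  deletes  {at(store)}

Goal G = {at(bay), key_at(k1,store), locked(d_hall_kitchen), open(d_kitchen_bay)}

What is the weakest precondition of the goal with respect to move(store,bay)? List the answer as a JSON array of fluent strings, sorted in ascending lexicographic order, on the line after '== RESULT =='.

Regress:
  G ∩ del = {}  (empty — regression defined)
  G \ add = {at(bay), key_at(k1,store), locked(d_hall_kitchen), open(d_kitchen_bay)} \ {at(bay)} = {key_at(k1,store), locked(d_hall_kitchen), open(d_kitchen_bay)}
  ∪ pre   = {key_at(k1,store), locked(d_hall_kitchen), open(d_kitchen_bay)} ∪ {at(store), open(d_bay_store)}
          = {at(store), key_at(k1,store), locked(d_hall_kitchen), open(d_bay_store), open(d_kitchen_bay)}

== RESULT ==
["at(store)", "key_at(k1,store)", "locked(d_hall_kitchen)", "open(d_bay_store)", "open(d_kitchen_bay)"]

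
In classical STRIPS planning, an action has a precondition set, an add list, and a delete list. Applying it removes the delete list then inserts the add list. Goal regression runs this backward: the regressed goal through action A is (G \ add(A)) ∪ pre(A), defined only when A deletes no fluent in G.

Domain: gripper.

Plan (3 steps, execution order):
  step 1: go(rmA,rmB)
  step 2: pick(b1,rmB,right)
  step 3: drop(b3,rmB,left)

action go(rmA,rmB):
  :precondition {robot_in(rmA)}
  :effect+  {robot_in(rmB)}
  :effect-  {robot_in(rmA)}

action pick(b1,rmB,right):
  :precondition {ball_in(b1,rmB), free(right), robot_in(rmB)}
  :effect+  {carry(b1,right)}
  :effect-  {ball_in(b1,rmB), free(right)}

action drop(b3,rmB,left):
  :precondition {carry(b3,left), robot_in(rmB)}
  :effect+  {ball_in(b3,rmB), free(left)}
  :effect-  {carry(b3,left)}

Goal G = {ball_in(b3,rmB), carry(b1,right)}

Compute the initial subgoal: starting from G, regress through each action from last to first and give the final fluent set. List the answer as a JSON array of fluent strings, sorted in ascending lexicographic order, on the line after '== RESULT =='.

Work backward from the goal:
  through step 3 (drop(b3,rmB,left)): drop {ball_in(b3,rmB)}, keep {carry(b1,right)}, require {carry(b3,left), robot_in(rmB)}
    → {carry(b1,right), carry(b3,left), robot_in(rmB)}
  through step 2 (pick(b1,rmB,right)): drop {carry(b1,right)}, keep {carry(b3,left), robot_in(rmB)}, require {ball_in(b1,rmB), free(right), robot_in(rmB)}
    → {ball_in(b1,rmB), carry(b3,left), free(right), robot_in(rmB)}
  through step 1 (go(rmA,rmB)): drop {robot_in(rmB)}, keep {ball_in(b1,rmB), carry(b3,left), free(right)}, require {robot_in(rmA)}
    → {ball_in(b1,rmB), carry(b3,left), free(right), robot_in(rmA)}

== RESULT ==
["ball_in(b1,rmB)", "carry(b3,left)", "free(right)", "robot_in(rmA)"]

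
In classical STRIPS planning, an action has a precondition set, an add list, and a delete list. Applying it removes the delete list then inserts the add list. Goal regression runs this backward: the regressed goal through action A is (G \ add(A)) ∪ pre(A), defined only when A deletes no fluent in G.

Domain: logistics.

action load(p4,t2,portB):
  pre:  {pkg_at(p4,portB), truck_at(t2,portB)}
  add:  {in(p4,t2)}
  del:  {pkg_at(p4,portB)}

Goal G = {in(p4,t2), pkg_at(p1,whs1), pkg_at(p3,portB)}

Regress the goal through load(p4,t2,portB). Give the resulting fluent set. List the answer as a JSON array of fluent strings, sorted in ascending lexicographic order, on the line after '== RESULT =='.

Compute (G \ add) ∪ pre:
  G ∩ del = {}  (empty — regression defined)
  G \ add = {in(p4,t2), pkg_at(p1,whs1), pkg_at(p3,portB)} \ {in(p4,t2)} = {pkg_at(p1,whs1), pkg_at(p3,portB)}
  ∪ pre   = {pkg_at(p1,whs1), pkg_at(p3,portB)} ∪ {pkg_at(p4,portB), truck_at(t2,portB)}
          = {pkg_at(p1,whs1), pkg_at(p3,portB), pkg_at(p4,portB), truck_at(t2,portB)}

== RESULT ==
["pkg_at(p1,whs1)", "pkg_at(p3,portB)", "pkg_at(p4,portB)", "truck_at(t2,portB)"]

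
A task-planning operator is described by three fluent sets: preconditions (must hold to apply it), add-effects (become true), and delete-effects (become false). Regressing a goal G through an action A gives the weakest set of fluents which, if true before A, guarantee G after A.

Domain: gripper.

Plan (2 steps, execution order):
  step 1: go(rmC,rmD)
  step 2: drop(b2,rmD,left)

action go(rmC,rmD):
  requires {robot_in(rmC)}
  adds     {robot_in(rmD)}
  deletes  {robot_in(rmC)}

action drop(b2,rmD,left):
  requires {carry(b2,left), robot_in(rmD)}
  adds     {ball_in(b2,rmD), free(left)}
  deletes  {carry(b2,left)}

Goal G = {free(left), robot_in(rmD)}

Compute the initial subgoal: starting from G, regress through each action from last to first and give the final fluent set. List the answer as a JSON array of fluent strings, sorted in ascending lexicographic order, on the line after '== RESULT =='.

Work backward from the goal:
  through step 2 (drop(b2,rmD,left)): drop {free(left)}, keep {robot_in(rmD)}, require {carry(b2,left), robot_in(rmD)}
    → {carry(b2,left), robot_in(rmD)}
  through step 1 (go(rmC,rmD)): drop {robot_in(rmD)}, keep {carry(b2,left)}, require {robot_in(rmC)}
    → {carry(b2,left), robot_in(rmC)}

== RESULT ==
["carry(b2,left)", "robot_in(rmC)"]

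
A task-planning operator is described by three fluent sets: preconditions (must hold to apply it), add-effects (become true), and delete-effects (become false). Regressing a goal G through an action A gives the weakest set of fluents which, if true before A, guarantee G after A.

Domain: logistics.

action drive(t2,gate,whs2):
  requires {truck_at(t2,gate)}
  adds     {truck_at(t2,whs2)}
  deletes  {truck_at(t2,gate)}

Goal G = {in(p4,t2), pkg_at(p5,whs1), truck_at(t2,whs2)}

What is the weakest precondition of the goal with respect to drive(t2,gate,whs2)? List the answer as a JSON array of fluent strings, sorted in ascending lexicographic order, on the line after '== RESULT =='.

Compute (G \ add) ∪ pre:
  G ∩ del = {}  (empty — regression defined)
  G \ add = {in(p4,t2), pkg_at(p5,whs1), truck_at(t2,whs2)} \ {truck_at(t2,whs2)} = {in(p4,t2), pkg_at(p5,whs1)}
  ∪ pre   = {in(p4,t2), pkg_at(p5,whs1)} ∪ {truck_at(t2,gate)}
          = {in(p4,t2), pkg_at(p5,whs1), truck_at(t2,gate)}

== RESULT ==
["in(p4,t2)", "pkg_at(p5,whs1)", "truck_at(t2,gate)"]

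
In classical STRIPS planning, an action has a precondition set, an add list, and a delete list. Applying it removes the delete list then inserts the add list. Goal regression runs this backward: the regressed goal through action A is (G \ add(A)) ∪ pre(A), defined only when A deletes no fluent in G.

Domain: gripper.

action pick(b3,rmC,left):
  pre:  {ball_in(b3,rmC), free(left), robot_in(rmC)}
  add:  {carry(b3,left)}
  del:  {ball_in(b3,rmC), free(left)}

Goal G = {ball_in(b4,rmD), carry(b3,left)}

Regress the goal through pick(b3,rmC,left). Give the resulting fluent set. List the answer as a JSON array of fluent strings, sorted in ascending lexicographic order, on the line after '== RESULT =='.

Compute (G \ add) ∪ pre:
  G ∩ del = {}  (empty — regression defined)
  G \ add = {ball_in(b4,rmD), carry(b3,left)} \ {carry(b3,left)} = {ball_in(b4,rmD)}
  ∪ pre   = {ball_in(b4,rmD)} ∪ {ball_in(b3,rmC), free(left), robot_in(rmC)}
          = {ball_in(b3,rmC), ball_in(b4,rmD), free(left), robot_in(rmC)}

== RESULT ==
["ball_in(b3,rmC)", "ball_in(b4,rmD)", "free(left)", "robot_in(rmC)"]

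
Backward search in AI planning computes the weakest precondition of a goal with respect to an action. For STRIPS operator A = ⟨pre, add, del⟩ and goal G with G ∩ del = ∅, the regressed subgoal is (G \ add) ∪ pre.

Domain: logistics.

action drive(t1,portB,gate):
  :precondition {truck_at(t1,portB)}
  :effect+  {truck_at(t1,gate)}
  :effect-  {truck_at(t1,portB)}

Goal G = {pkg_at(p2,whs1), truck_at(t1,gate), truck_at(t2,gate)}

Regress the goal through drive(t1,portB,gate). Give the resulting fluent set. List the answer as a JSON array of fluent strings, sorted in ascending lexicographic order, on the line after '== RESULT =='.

Compute (G \ add) ∪ pre:
  G ∩ del = {}  (empty — regression defined)
  G \ add = {pkg_at(p2,whs1), truck_at(t1,gate), truck_at(t2,gate)} \ {truck_at(t1,gate)} = {pkg_at(p2,whs1), truck_at(t2,gate)}
  ∪ pre   = {pkg_at(p2,whs1), truck_at(t2,gate)} ∪ {truck_at(t1,portB)}
          = {pkg_at(p2,whs1), truck_at(t1,portB), truck_at(t2,gate)}

== RESULT ==
["pkg_at(p2,whs1)", "truck_at(t1,portB)", "truck_at(t2,gate)"]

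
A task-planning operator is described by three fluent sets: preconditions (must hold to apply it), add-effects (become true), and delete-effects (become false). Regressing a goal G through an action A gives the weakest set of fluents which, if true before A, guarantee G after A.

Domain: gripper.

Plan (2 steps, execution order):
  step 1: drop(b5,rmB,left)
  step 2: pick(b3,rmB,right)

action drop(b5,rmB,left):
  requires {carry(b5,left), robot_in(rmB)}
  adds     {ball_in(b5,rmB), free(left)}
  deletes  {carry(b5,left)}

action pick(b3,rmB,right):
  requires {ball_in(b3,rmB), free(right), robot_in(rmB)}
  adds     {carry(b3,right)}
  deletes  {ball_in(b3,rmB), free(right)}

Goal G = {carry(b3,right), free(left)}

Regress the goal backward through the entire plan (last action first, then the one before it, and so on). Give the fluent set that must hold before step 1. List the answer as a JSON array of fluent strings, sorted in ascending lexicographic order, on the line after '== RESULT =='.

Work backward from the goal:
  through step 2 (pick(b3,rmB,right)): drop {carry(b3,right)}, keep {free(left)}, require {ball_in(b3,rmB), free(right), robot_in(rmB)}
    → {ball_in(b3,rmB), free(left), free(right), robot_in(rmB)}
  through step 1 (drop(b5,rmB,left)): drop {free(left)}, keep {ball_in(b3,rmB), free(right), robot_in(rmB)}, require {carry(b5,left), robot_in(rmB)}
    → {ball_in(b3,rmB), carry(b5,left), free(right), robot_in(rmB)}

== RESULT ==
["ball_in(b3,rmB)", "carry(b5,left)", "free(right)", "robot_in(rmB)"]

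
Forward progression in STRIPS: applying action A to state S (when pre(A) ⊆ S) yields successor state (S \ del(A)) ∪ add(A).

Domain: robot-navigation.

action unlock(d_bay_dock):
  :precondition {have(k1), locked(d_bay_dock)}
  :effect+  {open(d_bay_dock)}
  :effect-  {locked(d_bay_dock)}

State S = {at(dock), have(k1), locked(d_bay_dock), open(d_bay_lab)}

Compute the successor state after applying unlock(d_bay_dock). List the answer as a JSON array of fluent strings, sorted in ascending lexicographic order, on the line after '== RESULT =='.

Compute (S \ del) ∪ add:
  pre ⊆ S: {have(k1), locked(d_bay_dock)} ⊆ S  — applicable
  S \ del = {at(dock), have(k1), open(d_bay_lab)}
  ∪ add   = {at(dock), have(k1), open(d_bay_dock), open(d_bay_lab)}

== RESULT ==
["at(dock)", "have(k1)", "open(d_bay_dock)", "open(d_bay_lab)"]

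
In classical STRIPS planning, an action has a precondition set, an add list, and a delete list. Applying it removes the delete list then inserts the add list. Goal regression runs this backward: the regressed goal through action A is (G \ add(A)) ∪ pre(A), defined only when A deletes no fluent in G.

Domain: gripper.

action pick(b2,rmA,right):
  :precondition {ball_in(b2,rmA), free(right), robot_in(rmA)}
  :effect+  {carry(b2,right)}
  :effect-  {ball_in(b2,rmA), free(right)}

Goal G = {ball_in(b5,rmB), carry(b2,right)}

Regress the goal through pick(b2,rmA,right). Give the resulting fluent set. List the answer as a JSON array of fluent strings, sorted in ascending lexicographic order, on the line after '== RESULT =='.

Regress:
  G ∩ del = {}  (empty — regression defined)
  G \ add = {ball_in(b5,rmB), carry(b2,right)} \ {carry(b2,right)} = {ball_in(b5,rmB)}
  ∪ pre   = {ball_in(b5,rmB)} ∪ {ball_in(b2,rmA), free(right), robot_in(rmA)}
          = {ball_in(b2,rmA), ball_in(b5,rmB), free(right), robot_in(rmA)}

== RESULT ==
["ball_in(b2,rmA)", "ball_in(b5,rmB)", "free(right)", "robot_in(rmA)"]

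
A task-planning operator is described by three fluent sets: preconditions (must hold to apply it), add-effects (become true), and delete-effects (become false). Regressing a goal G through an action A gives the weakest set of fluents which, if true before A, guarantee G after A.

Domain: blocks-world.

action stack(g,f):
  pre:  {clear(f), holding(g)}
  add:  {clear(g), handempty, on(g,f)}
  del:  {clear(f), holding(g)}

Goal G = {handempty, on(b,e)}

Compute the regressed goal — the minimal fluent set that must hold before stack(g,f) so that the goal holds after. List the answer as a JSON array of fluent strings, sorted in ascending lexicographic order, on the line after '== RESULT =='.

Regress:
  G ∩ del = {}  (empty — regression defined)
  G \ add = {handempty, on(b,e)} \ {clear(g), handempty, on(g,f)} = {on(b,e)}
  ∪ pre   = {on(b,e)} ∪ {clear(f), holding(g)}
          = {clear(f), holding(g), on(b,e)}

== RESULT ==
["clear(f)", "holding(g)", "on(b,e)"]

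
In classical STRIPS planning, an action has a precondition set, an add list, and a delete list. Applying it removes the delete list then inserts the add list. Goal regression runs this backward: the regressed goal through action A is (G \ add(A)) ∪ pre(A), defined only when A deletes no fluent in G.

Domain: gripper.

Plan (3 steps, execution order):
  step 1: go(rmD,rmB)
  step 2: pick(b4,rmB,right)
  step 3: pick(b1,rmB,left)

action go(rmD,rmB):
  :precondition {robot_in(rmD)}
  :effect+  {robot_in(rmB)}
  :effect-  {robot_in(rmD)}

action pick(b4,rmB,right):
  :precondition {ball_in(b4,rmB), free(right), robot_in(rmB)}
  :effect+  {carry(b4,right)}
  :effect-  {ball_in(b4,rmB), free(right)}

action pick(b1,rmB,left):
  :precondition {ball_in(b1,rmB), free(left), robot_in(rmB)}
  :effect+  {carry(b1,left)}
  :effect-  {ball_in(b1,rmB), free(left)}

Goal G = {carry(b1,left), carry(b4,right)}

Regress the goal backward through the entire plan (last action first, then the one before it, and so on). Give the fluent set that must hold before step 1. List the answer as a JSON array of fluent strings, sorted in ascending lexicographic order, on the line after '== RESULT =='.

Work backward from the goal:
  through step 3 (pick(b1,rmB,left)): drop {carry(b1,left)}, keep {carry(b4,right)}, require {ball_in(b1,rmB), free(left), robot_in(rmB)}
    → {ball_in(b1,rmB), carry(b4,right), free(left), robot_in(rmB)}
  through step 2 (pick(b4,rmB,right)): drop {carry(b4,right)}, keep {ball_in(b1,rmB), free(left), robot_in(rmB)}, require {ball_in(b4,rmB), free(right), robot_in(rmB)}
    → {ball_in(b1,rmB), ball_in(b4,rmB), free(left), free(right), robot_in(rmB)}
  through step 1 (go(rmD,rmB)): drop {robot_in(rmB)}, keep {ball_in(b1,rmB), ball_in(b4,rmB), free(left), free(right)}, require {robot_in(rmD)}
    → {ball_in(b1,rmB), ball_in(b4,rmB), free(left), free(right), robot_in(rmD)}

== RESULT ==
["ball_in(b1,rmB)", "ball_in(b4,rmB)", "free(left)", "free(right)", "robot_in(rmD)"]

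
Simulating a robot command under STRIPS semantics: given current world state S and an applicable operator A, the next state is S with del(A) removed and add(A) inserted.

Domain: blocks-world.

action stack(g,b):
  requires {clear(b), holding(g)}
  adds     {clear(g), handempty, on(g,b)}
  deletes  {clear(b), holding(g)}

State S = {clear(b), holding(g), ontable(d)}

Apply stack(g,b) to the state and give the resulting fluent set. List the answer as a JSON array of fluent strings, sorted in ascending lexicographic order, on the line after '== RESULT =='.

Compute (S \ del) ∪ add:
  pre ⊆ S: {clear(b), holding(g)} ⊆ S  — applicable
  S \ del = {ontable(d)}
  ∪ add   = {clear(g), handempty, on(g,b), ontable(d)}

== RESULT ==
["clear(g)", "handempty", "on(g,b)", "ontable(d)"]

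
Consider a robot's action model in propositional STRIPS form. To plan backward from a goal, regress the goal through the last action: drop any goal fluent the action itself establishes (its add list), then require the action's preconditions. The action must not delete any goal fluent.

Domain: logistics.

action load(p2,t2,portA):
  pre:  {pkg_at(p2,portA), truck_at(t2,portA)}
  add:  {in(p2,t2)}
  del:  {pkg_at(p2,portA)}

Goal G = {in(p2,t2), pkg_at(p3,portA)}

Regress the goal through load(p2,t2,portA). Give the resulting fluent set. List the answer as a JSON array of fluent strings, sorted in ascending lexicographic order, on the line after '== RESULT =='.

Compute (G \ add) ∪ pre:
  G ∩ del = {}  (empty — regression defined)
  G \ add = {in(p2,t2), pkg_at(p3,portA)} \ {in(p2,t2)} = {pkg_at(p3,portA)}
  ∪ pre   = {pkg_at(p3,portA)} ∪ {pkg_at(p2,portA), truck_at(t2,portA)}
          = {pkg_at(p2,portA), pkg_at(p3,portA), truck_at(t2,portA)}

== RESULT ==
["pkg_at(p2,portA)", "pkg_at(p3,portA)", "truck_at(t2,portA)"]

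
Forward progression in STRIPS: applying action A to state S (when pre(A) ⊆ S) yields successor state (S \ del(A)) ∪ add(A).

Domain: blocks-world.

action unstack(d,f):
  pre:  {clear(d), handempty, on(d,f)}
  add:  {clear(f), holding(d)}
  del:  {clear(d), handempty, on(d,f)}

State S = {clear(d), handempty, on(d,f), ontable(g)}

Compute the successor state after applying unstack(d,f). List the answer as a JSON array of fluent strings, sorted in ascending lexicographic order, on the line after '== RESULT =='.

Compute (S \ del) ∪ add:
  pre ⊆ S: {clear(d), handempty, on(d,f)} ⊆ S  — applicable
  S \ del = {ontable(g)}
  ∪ add   = {clear(f), holding(d), ontable(g)}

== RESULT ==
["clear(f)", "holding(d)", "ontable(g)"]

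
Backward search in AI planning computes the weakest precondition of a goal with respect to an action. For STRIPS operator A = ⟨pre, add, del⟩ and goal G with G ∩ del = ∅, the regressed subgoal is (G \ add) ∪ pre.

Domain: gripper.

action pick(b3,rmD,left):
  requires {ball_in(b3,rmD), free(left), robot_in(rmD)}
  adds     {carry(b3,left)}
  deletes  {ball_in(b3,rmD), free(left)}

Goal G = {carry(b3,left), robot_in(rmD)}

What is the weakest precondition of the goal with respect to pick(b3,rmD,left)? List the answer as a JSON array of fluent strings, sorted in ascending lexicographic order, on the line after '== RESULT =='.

Regress:
  G ∩ del = {}  (empty — regression defined)
  G \ add = {carry(b3,left), robot_in(rmD)} \ {carry(b3,left)} = {robot_in(rmD)}
  ∪ pre   = {robot_in(rmD)} ∪ {ball_in(b3,rmD), free(left), robot_in(rmD)}
          = {ball_in(b3,rmD), free(left), robot_in(rmD)}

== RESULT ==
["ball_in(b3,rmD)", "free(left)", "robot_in(rmD)"]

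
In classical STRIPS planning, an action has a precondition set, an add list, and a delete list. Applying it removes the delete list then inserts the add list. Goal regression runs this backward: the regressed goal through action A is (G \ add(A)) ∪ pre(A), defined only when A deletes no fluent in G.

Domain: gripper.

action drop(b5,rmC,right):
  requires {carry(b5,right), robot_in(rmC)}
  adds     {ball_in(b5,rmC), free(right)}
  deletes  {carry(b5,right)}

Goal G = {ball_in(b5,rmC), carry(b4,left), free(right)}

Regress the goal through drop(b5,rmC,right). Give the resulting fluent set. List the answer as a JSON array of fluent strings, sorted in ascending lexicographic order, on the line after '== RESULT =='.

Compute (G \ add) ∪ pre:
  G ∩ del = {}  (empty — regression defined)
  G \ add = {ball_in(b5,rmC), carry(b4,left), free(right)} \ {ball_in(b5,rmC), free(right)} = {carry(b4,left)}
  ∪ pre   = {carry(b4,left)} ∪ {carry(b5,right), robot_in(rmC)}
          = {carry(b4,left), carry(b5,right), robot_in(rmC)}

== RESULT ==
["carry(b4,left)", "carry(b5,right)", "robot_in(rmC)"]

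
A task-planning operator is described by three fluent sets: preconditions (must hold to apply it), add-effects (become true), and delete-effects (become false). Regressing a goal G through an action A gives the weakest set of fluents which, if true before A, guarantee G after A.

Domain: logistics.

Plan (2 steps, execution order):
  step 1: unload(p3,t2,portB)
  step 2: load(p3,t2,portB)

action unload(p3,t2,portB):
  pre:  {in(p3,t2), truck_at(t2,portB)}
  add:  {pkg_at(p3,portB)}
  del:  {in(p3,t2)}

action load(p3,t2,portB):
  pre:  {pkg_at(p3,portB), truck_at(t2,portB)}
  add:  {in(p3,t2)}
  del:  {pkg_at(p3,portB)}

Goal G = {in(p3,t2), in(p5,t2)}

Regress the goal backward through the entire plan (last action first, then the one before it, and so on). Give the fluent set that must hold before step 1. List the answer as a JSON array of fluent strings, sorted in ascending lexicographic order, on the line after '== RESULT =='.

Regress step by step:
  through step 2 (load(p3,t2,portB)): drop {in(p3,t2)}, keep {in(p5,t2)}, require {pkg_at(p3,portB), truck_at(t2,portB)}
    → {in(p5,t2), pkg_at(p3,portB), truck_at(t2,portB)}
  through step 1 (unload(p3,t2,portB)): drop {pkg_at(p3,portB)}, keep {in(p5,t2), truck_at(t2,portB)}, require {in(p3,t2), truck_at(t2,portB)}
    → {in(p3,t2), in(p5,t2), truck_at(t2,portB)}

== RESULT ==
["in(p3,t2)", "in(p5,t2)", "truck_at(t2,portB)"]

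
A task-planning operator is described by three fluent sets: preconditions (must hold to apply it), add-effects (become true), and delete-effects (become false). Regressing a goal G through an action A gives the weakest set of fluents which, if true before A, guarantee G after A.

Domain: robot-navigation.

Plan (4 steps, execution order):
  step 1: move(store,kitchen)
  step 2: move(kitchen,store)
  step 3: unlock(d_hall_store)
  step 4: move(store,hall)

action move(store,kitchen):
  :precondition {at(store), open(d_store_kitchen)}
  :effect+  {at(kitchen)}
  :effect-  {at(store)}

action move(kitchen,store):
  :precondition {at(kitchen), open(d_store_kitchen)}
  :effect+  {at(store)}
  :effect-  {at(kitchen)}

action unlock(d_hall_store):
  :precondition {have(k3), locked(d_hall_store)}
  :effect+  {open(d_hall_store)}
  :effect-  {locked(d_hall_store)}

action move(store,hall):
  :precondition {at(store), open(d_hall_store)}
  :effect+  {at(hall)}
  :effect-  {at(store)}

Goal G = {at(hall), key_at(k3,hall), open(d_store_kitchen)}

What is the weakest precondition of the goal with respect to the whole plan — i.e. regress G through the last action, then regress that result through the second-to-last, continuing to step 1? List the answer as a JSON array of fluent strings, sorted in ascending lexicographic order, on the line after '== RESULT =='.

Work backward from the goal:
  through step 4 (move(store,hall)): drop {at(hall)}, keep {key_at(k3,hall), open(d_store_kitchen)}, require {at(store), open(d_hall_store)}
    → {at(store), key_at(k3,hall), open(d_hall_store), open(d_store_kitchen)}
  through step 3 (unlock(d_hall_store)): drop {open(d_hall_store)}, keep {at(store), key_at(k3,hall), open(d_store_kitchen)}, require {have(k3), locked(d_hall_store)}
    → {at(store), have(k3), key_at(k3,hall), locked(d_hall_store), open(d_store_kitchen)}
  through step 2 (move(kitchen,store)): drop {at(store)}, keep {have(k3), key_at(k3,hall), locked(d_hall_store), open(d_store_kitchen)}, require {at(kitchen), open(d_store_kitchen)}
    → {at(kitchen), have(k3), key_at(k3,hall), locked(d_hall_store), open(d_store_kitchen)}
  through step 1 (move(store,kitchen)): drop {at(kitchen)}, keep {have(k3), key_at(k3,hall), locked(d_hall_store), open(d_store_kitchen)}, require {at(store), open(d_store_kitchen)}
    → {at(store), have(k3), key_at(k3,hall), locked(d_hall_store), open(d_store_kitchen)}

== RESULT ==
["at(store)", "have(k3)", "key_at(k3,hall)", "locked(d_hall_store)", "open(d_store_kitchen)"]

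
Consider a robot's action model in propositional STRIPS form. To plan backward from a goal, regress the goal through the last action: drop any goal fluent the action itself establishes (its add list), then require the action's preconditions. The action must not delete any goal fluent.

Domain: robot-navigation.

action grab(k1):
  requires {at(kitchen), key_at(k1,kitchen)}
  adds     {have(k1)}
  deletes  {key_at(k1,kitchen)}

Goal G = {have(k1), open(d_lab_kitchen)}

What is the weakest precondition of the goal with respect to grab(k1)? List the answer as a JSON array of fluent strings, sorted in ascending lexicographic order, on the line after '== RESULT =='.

Regress:
  G ∩ del = {}  (empty — regression defined)
  G \ add = {have(k1), open(d_lab_kitchen)} \ {have(k1)} = {open(d_lab_kitchen)}
  ∪ pre   = {open(d_lab_kitchen)} ∪ {at(kitchen), key_at(k1,kitchen)}
          = {at(kitchen), key_at(k1,kitchen), open(d_lab_kitchen)}

== RESULT ==
["at(kitchen)", "key_at(k1,kitchen)", "open(d_lab_kitchen)"]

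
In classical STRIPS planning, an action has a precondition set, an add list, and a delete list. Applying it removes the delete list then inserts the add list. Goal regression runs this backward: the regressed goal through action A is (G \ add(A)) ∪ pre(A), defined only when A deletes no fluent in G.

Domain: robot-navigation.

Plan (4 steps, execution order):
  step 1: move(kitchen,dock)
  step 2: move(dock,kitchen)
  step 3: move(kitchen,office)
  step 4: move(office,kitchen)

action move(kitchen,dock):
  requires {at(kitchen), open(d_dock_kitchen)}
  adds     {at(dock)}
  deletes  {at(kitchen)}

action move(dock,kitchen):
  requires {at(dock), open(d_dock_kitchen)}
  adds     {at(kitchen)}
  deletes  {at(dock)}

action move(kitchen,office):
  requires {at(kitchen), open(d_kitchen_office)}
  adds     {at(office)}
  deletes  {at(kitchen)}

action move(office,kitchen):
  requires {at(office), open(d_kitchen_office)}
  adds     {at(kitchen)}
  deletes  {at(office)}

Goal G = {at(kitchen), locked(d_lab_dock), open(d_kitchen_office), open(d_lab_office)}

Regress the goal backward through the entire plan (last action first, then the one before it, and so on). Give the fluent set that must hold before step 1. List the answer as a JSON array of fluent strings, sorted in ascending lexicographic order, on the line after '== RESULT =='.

Work backward from the goal:
  through step 4 (move(office,kitchen)): drop {at(kitchen)}, keep {locked(d_lab_dock), open(d_kitchen_office), open(d_lab_office)}, require {at(office), open(d_kitchen_office)}
    → {at(office), locked(d_lab_dock), open(d_kitchen_office), open(d_lab_office)}
  through step 3 (move(kitchen,office)): drop {at(office)}, keep {locked(d_lab_dock), open(d_kitchen_office), open(d_lab_office)}, require {at(kitchen), open(d_kitchen_office)}
    → {at(kitchen), locked(d_lab_dock), open(d_kitchen_office), open(d_lab_office)}
  through step 2 (move(dock,kitchen)): drop {at(kitchen)}, keep {locked(d_lab_dock), open(d_kitchen_office), open(d_lab_office)}, require {at(dock), open(d_dock_kitchen)}
    → {at(dock), locked(d_lab_dock), open(d_dock_kitchen), open(d_kitchen_office), open(d_lab_office)}
  through step 1 (move(kitchen,dock)): drop {at(dock)}, keep {locked(d_lab_dock), open(d_dock_kitchen), open(d_kitchen_office), open(d_lab_office)}, require {at(kitchen), open(d_dock_kitchen)}
    → {at(kitchen), locked(d_lab_dock), open(d_dock_kitchen), open(d_kitchen_office), open(d_lab_office)}

== RESULT ==
["at(kitchen)", "locked(d_lab_dock)", "open(d_dock_kitchen)", "open(d_kitchen_office)", "open(d_lab_office)"]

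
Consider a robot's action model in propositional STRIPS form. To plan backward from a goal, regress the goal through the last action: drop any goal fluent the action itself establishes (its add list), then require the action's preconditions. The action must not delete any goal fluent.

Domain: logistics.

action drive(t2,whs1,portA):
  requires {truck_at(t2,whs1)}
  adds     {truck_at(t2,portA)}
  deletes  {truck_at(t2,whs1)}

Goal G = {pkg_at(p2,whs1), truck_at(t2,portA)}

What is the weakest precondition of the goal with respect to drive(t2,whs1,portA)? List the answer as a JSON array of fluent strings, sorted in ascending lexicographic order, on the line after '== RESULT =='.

Regress:
  G ∩ del = {}  (empty — regression defined)
  G \ add = {pkg_at(p2,whs1), truck_at(t2,portA)} \ {truck_at(t2,portA)} = {pkg_at(p2,whs1)}
  ∪ pre   = {pkg_at(p2,whs1)} ∪ {truck_at(t2,whs1)}
          = {pkg_at(p2,whs1), truck_at(t2,whs1)}

== RESULT ==
["pkg_at(p2,whs1)", "truck_at(t2,whs1)"]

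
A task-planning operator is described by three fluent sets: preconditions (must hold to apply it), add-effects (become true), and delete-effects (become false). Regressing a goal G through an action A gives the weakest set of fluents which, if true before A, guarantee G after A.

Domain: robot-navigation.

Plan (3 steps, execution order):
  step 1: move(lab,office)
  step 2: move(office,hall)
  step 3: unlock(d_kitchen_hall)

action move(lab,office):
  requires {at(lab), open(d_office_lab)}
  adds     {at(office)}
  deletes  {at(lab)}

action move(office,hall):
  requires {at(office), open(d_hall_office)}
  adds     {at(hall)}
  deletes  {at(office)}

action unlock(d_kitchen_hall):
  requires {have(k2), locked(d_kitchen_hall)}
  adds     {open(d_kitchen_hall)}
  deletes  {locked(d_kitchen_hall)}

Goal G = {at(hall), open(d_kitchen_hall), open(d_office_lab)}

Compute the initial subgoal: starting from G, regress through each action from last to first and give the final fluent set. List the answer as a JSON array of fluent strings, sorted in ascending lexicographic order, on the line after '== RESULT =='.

Work backward from the goal:
  through step 3 (unlock(d_kitchen_hall)): drop {open(d_kitchen_hall)}, keep {at(hall), open(d_office_lab)}, require {have(k2), locked(d_kitchen_hall)}
    → {at(hall), have(k2), locked(d_kitchen_hall), open(d_office_lab)}
  through step 2 (move(office,hall)): drop {at(hall)}, keep {have(k2), locked(d_kitchen_hall), open(d_office_lab)}, require {at(office), open(d_hall_office)}
    → {at(office), have(k2), locked(d_kitchen_hall), open(d_hall_office), open(d_office_lab)}
  through step 1 (move(lab,office)): drop {at(office)}, keep {have(k2), locked(d_kitchen_hall), open(d_hall_office), open(d_office_lab)}, require {at(lab), open(d_office_lab)}
    → {at(lab), have(k2), locked(d_kitchen_hall), open(d_hall_office), open(d_office_lab)}

== RESULT ==
["at(lab)", "have(k2)", "locked(d_kitchen_hall)", "open(d_hall_office)", "open(d_office_lab)"]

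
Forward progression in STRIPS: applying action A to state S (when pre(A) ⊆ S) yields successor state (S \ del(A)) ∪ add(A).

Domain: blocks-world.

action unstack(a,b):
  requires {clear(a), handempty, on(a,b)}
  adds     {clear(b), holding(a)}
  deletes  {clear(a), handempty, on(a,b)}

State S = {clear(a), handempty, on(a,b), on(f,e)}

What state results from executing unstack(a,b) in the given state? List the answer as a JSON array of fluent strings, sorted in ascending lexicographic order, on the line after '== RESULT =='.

Progress:
  pre ⊆ S: {clear(a), handempty, on(a,b)} ⊆ S  — applicable
  S \ del = {on(f,e)}
  ∪ add   = {clear(b), holding(a), on(f,e)}

== RESULT ==
["clear(b)", "holding(a)", "on(f,e)"]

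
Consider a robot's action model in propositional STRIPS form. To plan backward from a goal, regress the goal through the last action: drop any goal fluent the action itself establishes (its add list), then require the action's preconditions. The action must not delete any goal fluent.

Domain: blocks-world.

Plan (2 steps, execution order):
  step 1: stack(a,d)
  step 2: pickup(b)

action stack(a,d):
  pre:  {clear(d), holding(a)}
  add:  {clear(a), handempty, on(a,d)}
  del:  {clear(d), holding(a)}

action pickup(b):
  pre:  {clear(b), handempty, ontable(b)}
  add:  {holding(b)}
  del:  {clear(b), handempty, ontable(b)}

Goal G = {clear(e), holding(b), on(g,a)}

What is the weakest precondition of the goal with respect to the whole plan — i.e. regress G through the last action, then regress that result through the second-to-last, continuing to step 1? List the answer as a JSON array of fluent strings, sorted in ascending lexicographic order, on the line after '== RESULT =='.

Work backward from the goal:
  through step 2 (pickup(b)): drop {holding(b)}, keep {clear(e), on(g,a)}, require {clear(b), handempty, ontable(b)}
    → {clear(b), clear(e), handempty, on(g,a), ontable(b)}
  through step 1 (stack(a,d)): drop {handempty}, keep {clear(b), clear(e), on(g,a), ontable(b)}, require {clear(d), holding(a)}
    → {clear(b), clear(d), clear(e), holding(a), on(g,a), ontable(b)}

== RESULT ==
["clear(b)", "clear(d)", "clear(e)", "holding(a)", "on(g,a)", "ontable(b)"]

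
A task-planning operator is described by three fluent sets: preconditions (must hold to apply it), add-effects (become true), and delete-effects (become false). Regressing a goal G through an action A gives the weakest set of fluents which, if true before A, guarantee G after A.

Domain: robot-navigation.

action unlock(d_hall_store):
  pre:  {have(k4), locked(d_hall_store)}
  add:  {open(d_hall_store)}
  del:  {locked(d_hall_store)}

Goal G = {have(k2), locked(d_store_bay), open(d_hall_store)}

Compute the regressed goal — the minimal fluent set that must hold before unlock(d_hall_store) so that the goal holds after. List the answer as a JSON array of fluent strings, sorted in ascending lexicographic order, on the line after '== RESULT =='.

Compute (G \ add) ∪ pre:
  G ∩ del = {}  (empty — regression defined)
  G \ add = {have(k2), locked(d_store_bay), open(d_hall_store)} \ {open(d_hall_store)} = {have(k2), locked(d_store_bay)}
  ∪ pre   = {have(k2), locked(d_store_bay)} ∪ {have(k4), locked(d_hall_store)}
          = {have(k2), have(k4), locked(d_hall_store), locked(d_store_bay)}

== RESULT ==
["have(k2)", "have(k4)", "locked(d_hall_store)", "locked(d_store_bay)"]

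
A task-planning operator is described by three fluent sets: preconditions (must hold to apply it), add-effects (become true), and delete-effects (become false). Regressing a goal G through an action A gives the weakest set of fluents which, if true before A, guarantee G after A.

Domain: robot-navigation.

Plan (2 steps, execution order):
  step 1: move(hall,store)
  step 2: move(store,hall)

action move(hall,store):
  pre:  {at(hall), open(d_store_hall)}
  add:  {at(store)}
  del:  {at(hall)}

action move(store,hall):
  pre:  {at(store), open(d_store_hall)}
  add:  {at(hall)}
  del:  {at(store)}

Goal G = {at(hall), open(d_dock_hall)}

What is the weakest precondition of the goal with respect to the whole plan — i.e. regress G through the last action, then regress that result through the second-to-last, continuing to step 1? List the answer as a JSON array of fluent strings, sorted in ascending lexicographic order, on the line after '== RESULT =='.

Work backward from the goal:
  through step 2 (move(store,hall)): drop {at(hall)}, keep {open(d_dock_hall)}, require {at(store), open(d_store_hall)}
    → {at(store), open(d_dock_hall), open(d_store_hall)}
  through step 1 (move(hall,store)): drop {at(store)}, keep {open(d_dock_hall), open(d_store_hall)}, require {at(hall), open(d_store_hall)}
    → {at(hall), open(d_dock_hall), open(d_store_hall)}

== RESULT ==
["at(hall)", "open(d_dock_hall)", "open(d_store_hall)"]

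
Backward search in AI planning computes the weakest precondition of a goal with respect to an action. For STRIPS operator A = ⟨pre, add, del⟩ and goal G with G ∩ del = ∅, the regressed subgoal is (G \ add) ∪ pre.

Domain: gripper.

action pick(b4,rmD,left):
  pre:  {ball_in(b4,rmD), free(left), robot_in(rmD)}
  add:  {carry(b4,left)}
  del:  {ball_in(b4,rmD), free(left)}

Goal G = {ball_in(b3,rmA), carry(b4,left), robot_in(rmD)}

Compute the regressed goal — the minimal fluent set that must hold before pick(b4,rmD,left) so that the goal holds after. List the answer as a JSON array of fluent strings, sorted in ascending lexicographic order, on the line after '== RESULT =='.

Regress:
  G ∩ del = {}  (empty — regression defined)
  G \ add = {ball_in(b3,rmA), carry(b4,left), robot_in(rmD)} \ {carry(b4,left)} = {ball_in(b3,rmA), robot_in(rmD)}
  ∪ pre   = {ball_in(b3,rmA), robot_in(rmD)} ∪ {ball_in(b4,rmD), free(left), robot_in(rmD)}
          = {ball_in(b3,rmA), ball_in(b4,rmD), free(left), robot_in(rmD)}

== RESULT ==
["ball_in(b3,rmA)", "ball_in(b4,rmD)", "free(left)", "robot_in(rmD)"]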